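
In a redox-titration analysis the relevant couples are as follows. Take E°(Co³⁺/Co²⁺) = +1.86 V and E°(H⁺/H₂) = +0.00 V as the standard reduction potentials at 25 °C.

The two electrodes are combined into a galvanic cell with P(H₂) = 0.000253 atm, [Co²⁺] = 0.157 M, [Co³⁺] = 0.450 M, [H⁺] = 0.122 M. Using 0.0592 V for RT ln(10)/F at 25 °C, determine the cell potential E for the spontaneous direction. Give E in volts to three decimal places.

Co³⁺/Co²⁺ is the cathode (higher E°), H⁺/H₂ the anode: E°cell = +1.86 − (+0.00) = +1.86 V, n = 2.
Overall: 2 Co³⁺(aq) + H₂(g) → 2 Co²⁺(aq) + 2 H⁺(aq)
Q = [Co²⁺]^2·[H⁺]^2 / ([Co³⁺]^2·P(H₂)); log Q = 0.855.
E = E° − (0.0592/n) log Q = +1.86 − (0.0592/2)(0.855) = +1.835 V.

+1.835 V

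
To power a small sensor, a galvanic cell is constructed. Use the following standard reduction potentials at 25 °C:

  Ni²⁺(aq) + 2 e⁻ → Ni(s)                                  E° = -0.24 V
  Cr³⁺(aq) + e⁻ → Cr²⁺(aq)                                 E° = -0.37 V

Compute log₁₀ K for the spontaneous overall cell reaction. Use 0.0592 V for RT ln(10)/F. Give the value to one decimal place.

4.4

Cathode: Ni²⁺/Ni; anode: Cr³⁺/Cr²⁺. E°cell = +0.13 V, n = 2.
log K = nE°cell / 0.0592 = (2)(+0.13) / 0.0592 = 4.4.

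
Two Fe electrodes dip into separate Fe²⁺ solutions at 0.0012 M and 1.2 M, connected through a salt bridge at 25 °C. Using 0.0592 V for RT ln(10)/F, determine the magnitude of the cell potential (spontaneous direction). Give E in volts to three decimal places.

For a concentration cell E°cell = 0. The 1.2 M side is the cathode (reduction is favoured where [Fe²⁺] is higher).
With n = 2, E = −(0.0592/2) log([Fe²⁺]ₐₙ/[Fe²⁺]꜀ₐₜ) = −(0.0592/2) log(0.0012/1.2) = −(0.0592/2)(-3.000) = +0.089 V.

+0.089 V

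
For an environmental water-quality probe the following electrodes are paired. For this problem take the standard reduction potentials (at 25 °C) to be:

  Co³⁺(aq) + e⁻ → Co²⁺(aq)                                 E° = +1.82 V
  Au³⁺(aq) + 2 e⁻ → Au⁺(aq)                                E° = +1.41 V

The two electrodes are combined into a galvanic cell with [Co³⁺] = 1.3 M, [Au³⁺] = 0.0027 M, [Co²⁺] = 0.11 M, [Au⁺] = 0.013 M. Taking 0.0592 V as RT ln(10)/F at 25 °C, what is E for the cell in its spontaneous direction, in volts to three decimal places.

+0.494 V

Co³⁺/Co²⁺ is the cathode (higher E°), Au³⁺/Au⁺ the anode: E°cell = +1.82 − (+1.41) = +0.41 V, n = 2.
Overall: 2 Co³⁺(aq) + Au⁺(aq) → 2 Co²⁺(aq) + Au³⁺(aq)
Q = [Co²⁺]^2·[Au³⁺] / ([Co³⁺]^2·[Au⁺]); log Q = -2.828.
E = E° − (0.0592/n) log Q = +0.41 − (0.0592/2)(-2.828) = +0.494 V.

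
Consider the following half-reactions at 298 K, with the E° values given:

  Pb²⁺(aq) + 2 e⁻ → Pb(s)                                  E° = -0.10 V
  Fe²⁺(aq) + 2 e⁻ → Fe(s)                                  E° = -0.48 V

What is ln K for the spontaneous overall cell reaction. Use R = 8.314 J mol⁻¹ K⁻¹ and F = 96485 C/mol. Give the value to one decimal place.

29.6

Cathode: Pb²⁺/Pb; anode: Fe²⁺/Fe. E°cell = (-0.10) − (-0.48) = +0.38 V, with n = 2.
ΔG° = −nFE° = −RT ln K, so ln K = nFE°/(RT) = (2)(96485)(+0.38) / ((8.314)(298)) = 29.597.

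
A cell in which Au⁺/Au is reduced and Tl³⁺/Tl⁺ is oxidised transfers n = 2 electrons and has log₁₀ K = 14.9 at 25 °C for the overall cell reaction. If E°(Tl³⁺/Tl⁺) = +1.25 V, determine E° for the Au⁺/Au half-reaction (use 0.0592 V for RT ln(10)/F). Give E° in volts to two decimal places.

+1.69 V

E°cell = (0.0592/n)·log K = (0.0592/2)(14.9) = +0.441 V.
Since Au⁺/Au is the cathode and Tl³⁺/Tl⁺ the anode, E°cell = E°(Au⁺/Au) − E°(Tl³⁺/Tl⁺).
So E°(Au⁺/Au) = E°cell + E°(Tl³⁺/Tl⁺) = +0.441 + (+1.25) = +1.69 V.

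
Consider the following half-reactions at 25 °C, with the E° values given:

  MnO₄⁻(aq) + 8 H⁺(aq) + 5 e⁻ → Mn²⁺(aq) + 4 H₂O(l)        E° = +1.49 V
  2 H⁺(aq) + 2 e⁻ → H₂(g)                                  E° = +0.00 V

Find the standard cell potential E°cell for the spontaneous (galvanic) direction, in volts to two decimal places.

The MnO₄⁻/Mn²⁺ couple has the higher reduction potential, so it is the cathode; H⁺/H₂ is oxidised at the anode.
E°cell = E°(cathode) − E°(anode) = (+1.49) − (+0.00) = +1.49 V.
Since E°cell > 0, the reaction is spontaneous under standard conditions.

+1.49 V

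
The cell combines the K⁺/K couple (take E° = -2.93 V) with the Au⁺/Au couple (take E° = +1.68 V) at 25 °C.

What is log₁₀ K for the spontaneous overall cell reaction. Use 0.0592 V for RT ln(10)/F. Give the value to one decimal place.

Cathode: Au⁺/Au; anode: K⁺/K. E°cell = +4.61 V, n = 1.
log K = nE°cell / 0.0592 = (1)(+4.61) / 0.0592 = 77.9.

77.9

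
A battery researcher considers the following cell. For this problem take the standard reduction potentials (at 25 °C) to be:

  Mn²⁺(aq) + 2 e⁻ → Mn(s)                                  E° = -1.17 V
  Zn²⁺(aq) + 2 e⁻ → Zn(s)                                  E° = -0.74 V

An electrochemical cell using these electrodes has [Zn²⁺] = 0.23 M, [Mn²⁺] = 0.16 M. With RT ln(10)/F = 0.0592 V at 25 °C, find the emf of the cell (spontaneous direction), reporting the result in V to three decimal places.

+0.435 V

Zn²⁺/Zn is the cathode (higher E°), Mn²⁺/Mn the anode: E°cell = -0.74 − (-1.17) = +0.43 V, n = 2.
Overall: Zn²⁺(aq) + Mn(s) → Zn(s) + Mn²⁺(aq)
Q = [Mn²⁺] / ([Zn²⁺]); log Q = -0.158.
E = E° − (0.0592/n) log Q = +0.43 − (0.0592/2)(-0.158) = +0.435 V.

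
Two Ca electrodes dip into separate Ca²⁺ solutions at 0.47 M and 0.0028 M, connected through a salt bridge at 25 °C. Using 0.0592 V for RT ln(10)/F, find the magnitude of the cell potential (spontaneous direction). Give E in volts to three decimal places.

+0.066 V

For a concentration cell E°cell = 0. The 0.47 M side is the cathode (reduction is favoured where [Ca²⁺] is higher).
With n = 2, E = −(0.0592/2) log([Ca²⁺]ₐₙ/[Ca²⁺]꜀ₐₜ) = −(0.0592/2) log(0.0028/0.47) = −(0.0592/2)(-2.225) = +0.066 V.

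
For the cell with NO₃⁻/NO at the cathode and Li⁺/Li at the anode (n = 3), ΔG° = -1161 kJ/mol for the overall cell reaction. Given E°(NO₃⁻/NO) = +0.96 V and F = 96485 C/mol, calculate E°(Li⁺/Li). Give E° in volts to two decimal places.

-3.05 V

E°cell = −ΔG°/(nF) = −(-1161×10³)/((3)(96485)) = +4.011 V.
Since NO₃⁻/NO is the cathode and Li⁺/Li the anode, E°cell = E°(NO₃⁻/NO) − E°(Li⁺/Li).
So E°(Li⁺/Li) = E°(NO₃⁻/NO) − E°cell = (+0.96) − (+4.011) = -3.05 V.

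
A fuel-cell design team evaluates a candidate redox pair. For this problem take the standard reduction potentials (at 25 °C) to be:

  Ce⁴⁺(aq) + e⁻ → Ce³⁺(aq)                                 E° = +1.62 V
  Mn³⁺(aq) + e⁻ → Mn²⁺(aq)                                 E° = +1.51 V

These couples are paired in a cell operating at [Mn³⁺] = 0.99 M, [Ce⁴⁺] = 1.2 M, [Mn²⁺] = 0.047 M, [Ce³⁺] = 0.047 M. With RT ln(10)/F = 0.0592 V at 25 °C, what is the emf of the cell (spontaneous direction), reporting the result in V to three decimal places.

+0.115 V

Ce⁴⁺/Ce³⁺ is the cathode (higher E°), Mn³⁺/Mn²⁺ the anode: E°cell = +1.62 − (+1.51) = +0.11 V, n = 1.
Overall: Ce⁴⁺(aq) + Mn²⁺(aq) → Ce³⁺(aq) + Mn³⁺(aq)
Q = [Ce³⁺]·[Mn³⁺] / ([Ce⁴⁺]·[Mn²⁺]); log Q = -0.084.
E = E° − (0.0592/n) log Q = +0.11 − (0.0592/1)(-0.084) = +0.115 V.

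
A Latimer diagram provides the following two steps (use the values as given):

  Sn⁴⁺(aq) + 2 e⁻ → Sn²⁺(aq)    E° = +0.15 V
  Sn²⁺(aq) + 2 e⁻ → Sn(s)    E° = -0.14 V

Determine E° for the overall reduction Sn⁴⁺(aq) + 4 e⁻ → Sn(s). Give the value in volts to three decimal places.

+0.005 V

Since ΔG° = −nFE° is additive over sequential reductions, n₃E°₃ = n₁E°₁ + n₂E°₂.
E°₃ = (2×+0.15 + 2×-0.14) / 4 = (+0.020) / 4 = +0.005 V.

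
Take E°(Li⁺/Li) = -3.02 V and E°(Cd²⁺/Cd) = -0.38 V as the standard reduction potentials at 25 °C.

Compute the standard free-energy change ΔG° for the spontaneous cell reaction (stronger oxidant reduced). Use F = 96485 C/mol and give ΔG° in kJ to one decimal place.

Cd²⁺/Cd (E° = -0.38 V) is the cathode; Li⁺/Li (E° = -3.02 V) is the anode, so E°cell = +2.64 V.
Balancing electrons gives n = 2 (lcm of 2 and 1).
ΔG° = −nFE° = −(2)(96485)(+2.64) = -509,441 J = -509.4 kJ.

-509.4 kJ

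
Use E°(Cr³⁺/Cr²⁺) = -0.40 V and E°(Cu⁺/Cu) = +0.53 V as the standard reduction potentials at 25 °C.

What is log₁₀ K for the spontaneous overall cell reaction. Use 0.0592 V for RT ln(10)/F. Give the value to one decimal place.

Cathode: Cu⁺/Cu; anode: Cr³⁺/Cr²⁺. E°cell = +0.93 V, n = 1.
log K = nE°cell / 0.0592 = (1)(+0.93) / 0.0592 = 15.7.

15.7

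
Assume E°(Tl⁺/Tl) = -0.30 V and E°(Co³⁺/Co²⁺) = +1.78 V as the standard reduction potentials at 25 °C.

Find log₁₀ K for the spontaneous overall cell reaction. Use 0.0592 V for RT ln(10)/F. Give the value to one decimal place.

Cathode: Co³⁺/Co²⁺; anode: Tl⁺/Tl. E°cell = +2.08 V, n = 1.
log K = nE°cell / 0.0592 = (1)(+2.08) / 0.0592 = 35.1.

35.1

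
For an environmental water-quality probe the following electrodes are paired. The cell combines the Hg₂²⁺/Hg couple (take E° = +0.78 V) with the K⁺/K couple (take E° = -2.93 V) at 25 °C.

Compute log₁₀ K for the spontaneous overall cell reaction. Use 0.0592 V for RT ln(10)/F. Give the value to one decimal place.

Cathode: Hg₂²⁺/Hg; anode: K⁺/K. E°cell = +3.71 V, n = 2.
log K = nE°cell / 0.0592 = (2)(+3.71) / 0.0592 = 125.3.

125.3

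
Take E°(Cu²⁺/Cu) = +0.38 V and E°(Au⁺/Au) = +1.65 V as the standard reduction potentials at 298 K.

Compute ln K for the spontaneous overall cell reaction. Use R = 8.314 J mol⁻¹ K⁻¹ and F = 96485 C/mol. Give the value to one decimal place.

98.9

Cathode: Au⁺/Au; anode: Cu²⁺/Cu. E°cell = (+1.65) − (+0.38) = +1.27 V, with n = 2.
ΔG° = −nFE° = −RT ln K, so ln K = nFE°/(RT) = (2)(96485)(+1.27) / ((8.314)(298)) = 98.916.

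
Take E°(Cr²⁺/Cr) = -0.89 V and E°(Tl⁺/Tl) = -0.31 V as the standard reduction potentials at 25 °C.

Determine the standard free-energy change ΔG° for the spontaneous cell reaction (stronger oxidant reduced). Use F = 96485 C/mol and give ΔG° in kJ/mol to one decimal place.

-111.9 kJ/mol

Tl⁺/Tl (E° = -0.31 V) is the cathode; Cr²⁺/Cr (E° = -0.89 V) is the anode, so E°cell = +0.58 V.
Balancing electrons gives n = 2 (lcm of 1 and 2).
ΔG° = −nFE° = −(2)(96485)(+0.58) = -111,923 J = -111.9 kJ/mol.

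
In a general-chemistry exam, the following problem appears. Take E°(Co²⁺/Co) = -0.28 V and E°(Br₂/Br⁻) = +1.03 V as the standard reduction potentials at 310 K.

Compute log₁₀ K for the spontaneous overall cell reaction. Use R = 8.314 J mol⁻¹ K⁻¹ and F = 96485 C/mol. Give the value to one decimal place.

Cathode: Br₂/Br⁻; anode: Co²⁺/Co. E°cell = (+1.03) − (-0.28) = +1.31 V, with n = 2.
ΔG° = −nFE° = −RT ln K, so ln K = nFE°/(RT) = (2)(96485)(+1.31) / ((8.314)(310)) = 98.082.
log₁₀ K = 98.082 / ln 10 = 42.6.

42.6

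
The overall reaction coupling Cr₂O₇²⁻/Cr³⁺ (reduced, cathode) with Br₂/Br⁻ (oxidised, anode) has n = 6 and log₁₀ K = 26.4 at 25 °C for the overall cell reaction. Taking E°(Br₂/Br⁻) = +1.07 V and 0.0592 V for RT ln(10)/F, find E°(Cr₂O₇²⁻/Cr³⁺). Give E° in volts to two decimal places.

+1.33 V

E°cell = (0.0592/n)·log K = (0.0592/6)(26.4) = +0.260 V.
Since Cr₂O₇²⁻/Cr³⁺ is the cathode and Br₂/Br⁻ the anode, E°cell = E°(Cr₂O₇²⁻/Cr³⁺) − E°(Br₂/Br⁻).
So E°(Cr₂O₇²⁻/Cr³⁺) = E°cell + E°(Br₂/Br⁻) = +0.260 + (+1.07) = +1.33 V.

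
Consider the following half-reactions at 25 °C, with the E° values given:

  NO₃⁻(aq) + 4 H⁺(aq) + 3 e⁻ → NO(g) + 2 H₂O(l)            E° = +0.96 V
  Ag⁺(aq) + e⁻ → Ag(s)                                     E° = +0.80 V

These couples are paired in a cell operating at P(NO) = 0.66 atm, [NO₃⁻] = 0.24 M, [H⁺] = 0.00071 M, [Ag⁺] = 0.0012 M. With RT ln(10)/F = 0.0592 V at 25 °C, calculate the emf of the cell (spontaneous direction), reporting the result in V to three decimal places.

+0.076 V

NO₃⁻/NO is the cathode (higher E°), Ag⁺/Ag the anode: E°cell = +0.96 − (+0.80) = +0.16 V, n = 3.
Overall: NO₃⁻(aq) + 4 H⁺(aq) + 3 Ag(s) → NO(g) + 2 H₂O(l) + 3 Ag⁺(aq)
Q = P(NO)·[Ag⁺]^3 / ([NO₃⁻]·[H⁺]^4); log Q = 4.272.
E = E° − (0.0592/n) log Q = +0.16 − (0.0592/3)(4.272) = +0.076 V.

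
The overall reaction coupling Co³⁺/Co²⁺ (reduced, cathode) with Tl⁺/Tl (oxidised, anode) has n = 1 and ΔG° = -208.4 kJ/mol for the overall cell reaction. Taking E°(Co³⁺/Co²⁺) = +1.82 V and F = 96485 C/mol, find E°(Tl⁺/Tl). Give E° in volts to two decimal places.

E°cell = −ΔG°/(nF) = −(-208.4×10³)/((1)(96485)) = +2.160 V.
Since Co³⁺/Co²⁺ is the cathode and Tl⁺/Tl the anode, E°cell = E°(Co³⁺/Co²⁺) − E°(Tl⁺/Tl).
So E°(Tl⁺/Tl) = E°(Co³⁺/Co²⁺) − E°cell = (+1.82) − (+2.160) = -0.34 V.

-0.34 V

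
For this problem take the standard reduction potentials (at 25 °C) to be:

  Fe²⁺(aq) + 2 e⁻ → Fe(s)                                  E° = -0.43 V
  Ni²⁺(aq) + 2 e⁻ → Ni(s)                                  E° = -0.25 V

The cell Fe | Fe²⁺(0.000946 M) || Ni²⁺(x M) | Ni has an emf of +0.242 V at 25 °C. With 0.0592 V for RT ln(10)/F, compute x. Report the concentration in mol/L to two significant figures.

Ni²⁺/Ni is the cathode, Fe²⁺/Fe the anode: E°cell = +0.18 V, n = 2.
Overall reaction: Ni²⁺(aq) + Fe(s) → Ni(s) + Fe²⁺(aq); Q = [Fe²⁺]^1/[Ni²⁺]^1.
From E = E° − (0.0592/n) log Q: log Q = (E° − E)·n/0.0592 = (+0.18 − (+0.242))·2/0.0592 = -2.0946.
So 1·log[Ni²⁺] = 1·log(0.000946) − log Q = -3.0241 − (-2.0946) = -0.9295; [Ni²⁺] = 10^(-0.9295) ≈ 0.12 M.

0.12 M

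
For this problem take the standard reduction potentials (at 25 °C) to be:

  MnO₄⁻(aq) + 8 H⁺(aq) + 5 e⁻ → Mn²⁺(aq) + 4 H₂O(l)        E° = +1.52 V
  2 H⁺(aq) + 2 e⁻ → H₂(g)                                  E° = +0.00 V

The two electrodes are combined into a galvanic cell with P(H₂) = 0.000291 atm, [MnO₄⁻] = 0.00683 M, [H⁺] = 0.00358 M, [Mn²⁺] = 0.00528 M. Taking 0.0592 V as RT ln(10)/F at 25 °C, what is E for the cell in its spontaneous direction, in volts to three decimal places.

MnO₄⁻/Mn²⁺ is the cathode (higher E°), H⁺/H₂ the anode: E°cell = +1.52 − (+0.00) = +1.52 V, n = 10.
Overall: 2 MnO₄⁻(aq) + 6 H⁺(aq) + 5 H₂(g) → 2 Mn²⁺(aq) + 8 H₂O(l)
Q = [Mn²⁺]^2 / ([MnO₄⁻]^2·[H⁺]^6·P(H₂)^5); log Q = 32.134.
E = E° − (0.0592/n) log Q = +1.52 − (0.0592/10)(32.134) = +1.330 V.

+1.330 V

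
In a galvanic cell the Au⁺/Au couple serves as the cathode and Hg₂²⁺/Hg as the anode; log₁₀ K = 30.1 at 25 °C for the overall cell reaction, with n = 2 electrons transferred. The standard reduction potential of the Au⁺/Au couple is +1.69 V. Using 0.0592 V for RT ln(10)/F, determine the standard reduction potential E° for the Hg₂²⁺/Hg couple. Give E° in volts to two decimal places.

+0.80 V

E°cell = (0.0592/n)·log K = (0.0592/2)(30.1) = +0.891 V.
Since Au⁺/Au is the cathode and Hg₂²⁺/Hg the anode, E°cell = E°(Au⁺/Au) − E°(Hg₂²⁺/Hg).
So E°(Hg₂²⁺/Hg) = E°(Au⁺/Au) − E°cell = (+1.69) − (+0.891) = +0.80 V.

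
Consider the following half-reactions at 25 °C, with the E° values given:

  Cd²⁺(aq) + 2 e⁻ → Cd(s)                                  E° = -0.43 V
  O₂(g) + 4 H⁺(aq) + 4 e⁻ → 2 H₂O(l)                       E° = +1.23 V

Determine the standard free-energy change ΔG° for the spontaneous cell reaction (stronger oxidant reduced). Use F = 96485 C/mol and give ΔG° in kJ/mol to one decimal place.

O₂/H₂O (E° = +1.23 V) is the cathode; Cd²⁺/Cd (E° = -0.43 V) is the anode, so E°cell = +1.66 V.
Balancing electrons gives n = 4 (lcm of 4 and 2).
ΔG° = −nFE° = −(4)(96485)(+1.66) = -640,660 J = -640.7 kJ/mol.

-640.7 kJ/mol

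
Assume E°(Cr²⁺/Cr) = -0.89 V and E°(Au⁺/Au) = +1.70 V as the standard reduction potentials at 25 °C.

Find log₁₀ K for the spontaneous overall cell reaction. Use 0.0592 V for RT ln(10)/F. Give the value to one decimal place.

Cathode: Au⁺/Au; anode: Cr²⁺/Cr. E°cell = +2.59 V, n = 2.
log K = nE°cell / 0.0592 = (2)(+2.59) / 0.0592 = 87.5.

87.5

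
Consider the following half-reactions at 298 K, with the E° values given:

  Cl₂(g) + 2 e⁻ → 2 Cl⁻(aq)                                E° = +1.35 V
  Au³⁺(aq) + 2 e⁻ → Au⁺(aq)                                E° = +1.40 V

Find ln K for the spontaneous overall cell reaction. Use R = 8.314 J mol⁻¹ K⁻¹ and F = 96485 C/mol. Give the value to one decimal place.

Cathode: Au³⁺/Au⁺; anode: Cl₂/Cl⁻. E°cell = (+1.40) − (+1.35) = +0.05 V, with n = 2.
ΔG° = −nFE° = −RT ln K, so ln K = nFE°/(RT) = (2)(96485)(+0.05) / ((8.314)(298)) = 3.894.

3.9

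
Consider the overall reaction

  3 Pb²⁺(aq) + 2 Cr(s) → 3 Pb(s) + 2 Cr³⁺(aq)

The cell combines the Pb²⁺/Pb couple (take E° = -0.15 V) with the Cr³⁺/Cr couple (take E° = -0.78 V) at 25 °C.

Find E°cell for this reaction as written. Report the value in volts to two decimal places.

The Pb²⁺/Pb couple has the higher reduction potential, so it is the cathode; Cr³⁺/Cr is oxidised at the anode.
E°cell = E°(cathode) − E°(anode) = (-0.15) − (-0.78) = +0.63 V.

+0.63 V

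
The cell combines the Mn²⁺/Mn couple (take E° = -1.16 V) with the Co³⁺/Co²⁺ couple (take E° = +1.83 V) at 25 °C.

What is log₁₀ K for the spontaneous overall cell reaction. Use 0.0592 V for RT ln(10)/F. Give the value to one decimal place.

101.0

Cathode: Co³⁺/Co²⁺; anode: Mn²⁺/Mn. E°cell = +2.99 V, n = 2.
log K = nE°cell / 0.0592 = (2)(+2.99) / 0.0592 = 101.0.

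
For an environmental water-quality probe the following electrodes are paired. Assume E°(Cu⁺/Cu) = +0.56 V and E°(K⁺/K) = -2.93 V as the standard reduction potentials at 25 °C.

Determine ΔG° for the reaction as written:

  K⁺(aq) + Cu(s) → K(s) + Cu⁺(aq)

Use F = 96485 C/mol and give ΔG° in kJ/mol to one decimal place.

As written, K⁺/K is reduced (cathode) and Cu⁺/Cu is oxidised (anode), so E°cell = (-2.93) − (+0.56) = -3.49 V.
Balancing electrons gives n = 1.
ΔG° = −nFE° = −(1)(96485)(-3.49) = 336,733 J = +336.7 kJ/mol.

+336.7 kJ/mol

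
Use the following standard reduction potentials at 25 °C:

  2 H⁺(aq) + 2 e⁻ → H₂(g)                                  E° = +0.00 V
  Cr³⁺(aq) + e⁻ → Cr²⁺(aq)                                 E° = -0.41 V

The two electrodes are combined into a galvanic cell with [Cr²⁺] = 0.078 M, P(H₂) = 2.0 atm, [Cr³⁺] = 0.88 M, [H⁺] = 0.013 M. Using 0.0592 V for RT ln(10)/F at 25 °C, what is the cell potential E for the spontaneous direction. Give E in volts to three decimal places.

+0.227 V

H⁺/H₂ is the cathode (higher E°), Cr³⁺/Cr²⁺ the anode: E°cell = +0.00 − (-0.41) = +0.41 V, n = 2.
Overall: 2 H⁺(aq) + 2 Cr²⁺(aq) → H₂(g) + 2 Cr³⁺(aq)
Q = P(H₂)·[Cr³⁺]^2 / ([H⁺]^2·[Cr²⁺]^2); log Q = 6.178.
E = E° − (0.0592/n) log Q = +0.41 − (0.0592/2)(6.178) = +0.227 V.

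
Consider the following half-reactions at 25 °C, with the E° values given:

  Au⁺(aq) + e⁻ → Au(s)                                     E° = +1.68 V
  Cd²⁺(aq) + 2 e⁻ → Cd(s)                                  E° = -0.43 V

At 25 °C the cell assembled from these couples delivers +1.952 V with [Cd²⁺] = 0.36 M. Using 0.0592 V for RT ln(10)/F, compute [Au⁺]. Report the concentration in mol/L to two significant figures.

0.0013 M

Au⁺/Au is the cathode, Cd²⁺/Cd the anode: E°cell = +2.11 V, n = 2.
Overall reaction: 2 Au⁺(aq) + Cd(s) → 2 Au(s) + Cd²⁺(aq); Q = [Cd²⁺]^1/[Au⁺]^2.
From E = E° − (0.0592/n) log Q: log Q = (E° − E)·n/0.0592 = (+2.11 − (+1.952))·2/0.0592 = 5.3378.
So 2·log[Au⁺] = 1·log(0.36) − log Q = -0.4437 − (5.3378) = -5.7815; log[Au⁺] = -5.7815 / 2 = -2.8908; [Au⁺] = 10^(-2.8908) ≈ 0.0013 M.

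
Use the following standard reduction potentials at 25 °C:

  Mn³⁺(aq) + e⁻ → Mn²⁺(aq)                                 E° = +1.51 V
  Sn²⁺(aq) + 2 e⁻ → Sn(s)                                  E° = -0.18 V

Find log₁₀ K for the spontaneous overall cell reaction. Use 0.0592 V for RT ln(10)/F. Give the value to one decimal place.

Cathode: Mn³⁺/Mn²⁺; anode: Sn²⁺/Sn. E°cell = +1.69 V, n = 2.
log K = nE°cell / 0.0592 = (2)(+1.69) / 0.0592 = 57.1.

57.1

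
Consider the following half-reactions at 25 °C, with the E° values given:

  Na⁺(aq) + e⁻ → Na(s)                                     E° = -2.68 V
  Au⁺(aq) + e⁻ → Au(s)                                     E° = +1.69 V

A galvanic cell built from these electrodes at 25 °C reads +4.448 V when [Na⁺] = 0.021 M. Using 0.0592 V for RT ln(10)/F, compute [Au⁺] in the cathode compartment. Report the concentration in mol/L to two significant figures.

Au⁺/Au is the cathode, Na⁺/Na the anode: E°cell = +4.37 V, n = 1.
Overall reaction: Au⁺(aq) + Na(s) → Au(s) + Na⁺(aq); Q = [Na⁺]^1/[Au⁺]^1.
From E = E° − (0.0592/n) log Q: log Q = (E° − E)·n/0.0592 = (+4.37 − (+4.448))·1/0.0592 = -1.3176.
So 1·log[Au⁺] = 1·log(0.021) − log Q = -1.6778 − (-1.3176) = -0.3602; [Au⁺] = 10^(-0.3602) ≈ 0.44 M.

0.44 M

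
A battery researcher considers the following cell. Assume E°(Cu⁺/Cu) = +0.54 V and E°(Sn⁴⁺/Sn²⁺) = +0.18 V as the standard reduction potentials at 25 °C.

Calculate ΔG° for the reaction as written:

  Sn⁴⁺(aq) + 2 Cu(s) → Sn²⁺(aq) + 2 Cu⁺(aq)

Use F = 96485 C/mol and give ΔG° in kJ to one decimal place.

+69.5 kJ

As written, Sn⁴⁺/Sn²⁺ is reduced (cathode) and Cu⁺/Cu is oxidised (anode), so E°cell = (+0.18) − (+0.54) = -0.36 V.
Balancing electrons gives n = 2.
ΔG° = −nFE° = −(2)(96485)(-0.36) = 69,469 J = +69.5 kJ.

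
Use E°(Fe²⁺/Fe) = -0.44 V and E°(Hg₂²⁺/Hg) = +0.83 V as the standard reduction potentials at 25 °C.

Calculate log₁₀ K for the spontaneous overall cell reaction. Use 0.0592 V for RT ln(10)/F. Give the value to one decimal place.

Cathode: Hg₂²⁺/Hg; anode: Fe²⁺/Fe. E°cell = +1.27 V, n = 2.
log K = nE°cell / 0.0592 = (2)(+1.27) / 0.0592 = 42.9.

42.9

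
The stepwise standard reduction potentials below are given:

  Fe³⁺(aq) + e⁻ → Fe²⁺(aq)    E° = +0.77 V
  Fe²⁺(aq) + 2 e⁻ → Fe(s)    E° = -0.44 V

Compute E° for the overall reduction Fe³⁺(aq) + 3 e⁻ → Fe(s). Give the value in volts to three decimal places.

-0.037 V

Adding the free-energy changes (−nFE°) of the two steps gives −n₃FE°₃ = −n₁FE°₁ − n₂FE°₂.
E°₃ = (1×+0.77 + 2×-0.44) / 3 = (-0.110) / 3 = -0.037 V.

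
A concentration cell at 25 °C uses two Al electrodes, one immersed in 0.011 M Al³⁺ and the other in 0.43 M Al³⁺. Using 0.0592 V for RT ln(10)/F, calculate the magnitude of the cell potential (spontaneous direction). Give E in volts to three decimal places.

For a concentration cell E°cell = 0. The 0.43 M side is the cathode (reduction is favoured where [Al³⁺] is higher).
With n = 3, E = −(0.0592/3) log([Al³⁺]ₐₙ/[Al³⁺]꜀ₐₜ) = −(0.0592/3) log(0.011/0.43) = −(0.0592/3)(-1.592) = +0.031 V.

+0.031 V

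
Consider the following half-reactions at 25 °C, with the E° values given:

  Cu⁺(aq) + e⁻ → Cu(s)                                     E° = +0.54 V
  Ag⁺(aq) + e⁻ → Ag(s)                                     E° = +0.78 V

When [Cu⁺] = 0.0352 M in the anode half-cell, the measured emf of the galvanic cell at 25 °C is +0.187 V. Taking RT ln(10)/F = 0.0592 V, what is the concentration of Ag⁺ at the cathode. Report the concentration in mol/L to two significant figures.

0.0045 M

Ag⁺/Ag is the cathode, Cu⁺/Cu the anode: E°cell = +0.24 V, n = 1.
Overall reaction: Ag⁺(aq) + Cu(s) → Ag(s) + Cu⁺(aq); Q = [Cu⁺]^1/[Ag⁺]^1.
From E = E° − (0.0592/n) log Q: log Q = (E° − E)·n/0.0592 = (+0.24 − (+0.187))·1/0.0592 = 0.8953.
So 1·log[Ag⁺] = 1·log(0.0352) − log Q = -1.4535 − (0.8953) = -2.3488; [Ag⁺] = 10^(-2.3488) ≈ 0.0045 M.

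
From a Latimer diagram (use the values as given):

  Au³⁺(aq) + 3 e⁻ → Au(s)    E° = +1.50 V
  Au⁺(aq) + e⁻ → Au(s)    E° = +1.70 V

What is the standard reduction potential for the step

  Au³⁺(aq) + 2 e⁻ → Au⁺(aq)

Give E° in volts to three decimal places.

+1.400 V

Sequential free energies add, so n₃E°₃ = n₁E°₁ + n₂E°₂.
With n₃ = 3, and the known step contributing 1×(+1.70) V, the unknown satisfies 2·E° = 3×(+1.50) − 1×(+1.70) = +2.800.
E° = +2.800 / 2 = +1.400 V.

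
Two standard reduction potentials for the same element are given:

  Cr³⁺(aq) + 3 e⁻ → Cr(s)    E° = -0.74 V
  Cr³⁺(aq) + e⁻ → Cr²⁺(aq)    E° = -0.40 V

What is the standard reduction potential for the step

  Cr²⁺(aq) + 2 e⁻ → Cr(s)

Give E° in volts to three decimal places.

Sequential free energies add, so n₃E°₃ = n₁E°₁ + n₂E°₂.
With n₃ = 3, and the known step contributing 1×(-0.40) V, the unknown satisfies 2·E° = 3×(-0.74) − 1×(-0.40) = -1.820.
E° = -1.820 / 2 = -0.910 V.

-0.910 V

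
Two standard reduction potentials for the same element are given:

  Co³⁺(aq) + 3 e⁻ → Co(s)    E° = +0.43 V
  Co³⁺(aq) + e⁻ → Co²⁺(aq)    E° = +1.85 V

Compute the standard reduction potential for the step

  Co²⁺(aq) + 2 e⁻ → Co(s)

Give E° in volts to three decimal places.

Sequential free energies add, so n₃E°₃ = n₁E°₁ + n₂E°₂.
With n₃ = 3, and the known step contributing 1×(+1.85) V, the unknown satisfies 2·E° = 3×(+0.43) − 1×(+1.85) = -0.560.
E° = -0.560 / 2 = -0.280 V.

-0.280 V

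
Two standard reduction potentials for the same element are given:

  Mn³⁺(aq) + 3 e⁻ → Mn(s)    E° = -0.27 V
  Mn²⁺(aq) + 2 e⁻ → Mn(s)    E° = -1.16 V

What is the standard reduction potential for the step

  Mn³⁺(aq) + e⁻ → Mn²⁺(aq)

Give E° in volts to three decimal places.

+1.510 V

Sequential free energies add, so n₃E°₃ = n₁E°₁ + n₂E°₂.
With n₃ = 3, and the known step contributing 2×(-1.16) V, the unknown satisfies 1·E° = 3×(-0.27) − 2×(-1.16) = +1.510.
E° = +1.510 / 1 = +1.510 V.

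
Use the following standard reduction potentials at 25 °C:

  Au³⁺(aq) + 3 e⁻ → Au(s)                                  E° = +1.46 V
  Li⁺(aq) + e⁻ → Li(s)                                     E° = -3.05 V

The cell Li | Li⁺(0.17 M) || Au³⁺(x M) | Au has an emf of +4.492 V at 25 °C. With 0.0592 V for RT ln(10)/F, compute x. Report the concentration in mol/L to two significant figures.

0.00060 M

Au³⁺/Au is the cathode, Li⁺/Li the anode: E°cell = +4.51 V, n = 3.
Overall reaction: Au³⁺(aq) + 3 Li(s) → Au(s) + 3 Li⁺(aq); Q = [Li⁺]^3/[Au³⁺]^1.
From E = E° − (0.0592/n) log Q: log Q = (E° − E)·n/0.0592 = (+4.51 − (+4.492))·3/0.0592 = 0.9122.
So 1·log[Au³⁺] = 3·log(0.17) − log Q = -2.3087 − (0.9122) = -3.2209; [Au³⁺] = 10^(-3.2209) ≈ 0.00060 M.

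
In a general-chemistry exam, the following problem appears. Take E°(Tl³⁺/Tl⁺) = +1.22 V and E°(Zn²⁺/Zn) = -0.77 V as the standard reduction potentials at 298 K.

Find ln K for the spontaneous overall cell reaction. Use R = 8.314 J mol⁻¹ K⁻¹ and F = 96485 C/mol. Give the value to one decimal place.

155.0

Cathode: Tl³⁺/Tl⁺; anode: Zn²⁺/Zn. E°cell = (+1.22) − (-0.77) = +1.99 V, with n = 2.
ΔG° = −nFE° = −RT ln K, so ln K = nFE°/(RT) = (2)(96485)(+1.99) / ((8.314)(298)) = 154.995.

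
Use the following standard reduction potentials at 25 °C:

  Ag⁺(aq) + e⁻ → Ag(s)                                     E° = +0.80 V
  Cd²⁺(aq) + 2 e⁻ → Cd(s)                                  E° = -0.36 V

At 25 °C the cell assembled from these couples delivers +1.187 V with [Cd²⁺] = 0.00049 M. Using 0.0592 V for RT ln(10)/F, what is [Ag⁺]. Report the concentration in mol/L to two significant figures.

0.063 M

Ag⁺/Ag is the cathode, Cd²⁺/Cd the anode: E°cell = +1.16 V, n = 2.
Overall reaction: 2 Ag⁺(aq) + Cd(s) → 2 Ag(s) + Cd²⁺(aq); Q = [Cd²⁺]^1/[Ag⁺]^2.
From E = E° − (0.0592/n) log Q: log Q = (E° − E)·n/0.0592 = (+1.16 − (+1.187))·2/0.0592 = -0.9122.
So 2·log[Ag⁺] = 1·log(0.00049) − log Q = -3.3098 − (-0.9122) = -2.3976; log[Ag⁺] = -2.3976 / 2 = -1.1988; [Ag⁺] = 10^(-1.1988) ≈ 0.063 M.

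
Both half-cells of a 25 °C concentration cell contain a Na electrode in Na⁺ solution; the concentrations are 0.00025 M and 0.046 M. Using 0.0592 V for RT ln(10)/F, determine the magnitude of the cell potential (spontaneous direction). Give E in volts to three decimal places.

For a concentration cell E°cell = 0. The 0.046 M side is the cathode (reduction is favoured where [Na⁺] is higher).
With n = 1, E = −(0.0592/1) log([Na⁺]ₐₙ/[Na⁺]꜀ₐₜ) = −(0.0592/1) log(0.00025/0.046) = −(0.0592/1)(-2.265) = +0.134 V.

+0.134 V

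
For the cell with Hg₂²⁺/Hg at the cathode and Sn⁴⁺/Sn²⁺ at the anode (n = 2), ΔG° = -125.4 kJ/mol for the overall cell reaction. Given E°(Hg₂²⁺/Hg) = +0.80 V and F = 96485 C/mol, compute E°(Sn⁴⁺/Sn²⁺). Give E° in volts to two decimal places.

+0.15 V

E°cell = −ΔG°/(nF) = −(-125.4×10³)/((2)(96485)) = +0.650 V.
Since Hg₂²⁺/Hg is the cathode and Sn⁴⁺/Sn²⁺ the anode, E°cell = E°(Hg₂²⁺/Hg) − E°(Sn⁴⁺/Sn²⁺).
So E°(Sn⁴⁺/Sn²⁺) = E°(Hg₂²⁺/Hg) − E°cell = (+0.80) − (+0.650) = +0.15 V.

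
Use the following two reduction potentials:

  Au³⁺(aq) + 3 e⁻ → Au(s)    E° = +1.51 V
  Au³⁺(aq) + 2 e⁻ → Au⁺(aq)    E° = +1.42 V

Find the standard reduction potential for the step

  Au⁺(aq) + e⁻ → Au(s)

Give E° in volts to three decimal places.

+1.690 V

Sequential free energies add, so n₃E°₃ = n₁E°₁ + n₂E°₂.
With n₃ = 3, and the known step contributing 2×(+1.42) V, the unknown satisfies 1·E° = 3×(+1.51) − 2×(+1.42) = +1.690.
E° = +1.690 / 1 = +1.690 V.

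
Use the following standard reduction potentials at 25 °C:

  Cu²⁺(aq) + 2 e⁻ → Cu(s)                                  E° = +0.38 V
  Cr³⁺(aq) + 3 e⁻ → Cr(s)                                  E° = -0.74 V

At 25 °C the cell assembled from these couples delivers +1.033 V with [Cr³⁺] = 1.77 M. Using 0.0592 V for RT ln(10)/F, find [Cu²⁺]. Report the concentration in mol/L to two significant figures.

0.0017 M

Cu²⁺/Cu is the cathode, Cr³⁺/Cr the anode: E°cell = +1.12 V, n = 6.
Overall reaction: 3 Cu²⁺(aq) + 2 Cr(s) → 3 Cu(s) + 2 Cr³⁺(aq); Q = [Cr³⁺]^2/[Cu²⁺]^3.
From E = E° − (0.0592/n) log Q: log Q = (E° − E)·n/0.0592 = (+1.12 − (+1.033))·6/0.0592 = 8.8176.
So 3·log[Cu²⁺] = 2·log(1.77) − log Q = 0.4959 − (8.8176) = -8.3217; log[Cu²⁺] = -8.3217 / 3 = -2.7739; [Cu²⁺] = 10^(-2.7739) ≈ 0.0017 M.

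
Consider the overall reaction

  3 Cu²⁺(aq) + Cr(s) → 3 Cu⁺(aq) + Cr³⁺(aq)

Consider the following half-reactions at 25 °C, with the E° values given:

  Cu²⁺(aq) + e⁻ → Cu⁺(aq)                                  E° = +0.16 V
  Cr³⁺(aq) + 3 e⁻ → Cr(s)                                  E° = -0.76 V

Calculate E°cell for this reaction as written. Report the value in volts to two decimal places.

+0.92 V

The Cu²⁺/Cu⁺ couple has the higher reduction potential, so it is the cathode; Cr³⁺/Cr is oxidised at the anode.
E°cell = E°(cathode) − E°(anode) = (+0.16) − (-0.76) = +0.92 V.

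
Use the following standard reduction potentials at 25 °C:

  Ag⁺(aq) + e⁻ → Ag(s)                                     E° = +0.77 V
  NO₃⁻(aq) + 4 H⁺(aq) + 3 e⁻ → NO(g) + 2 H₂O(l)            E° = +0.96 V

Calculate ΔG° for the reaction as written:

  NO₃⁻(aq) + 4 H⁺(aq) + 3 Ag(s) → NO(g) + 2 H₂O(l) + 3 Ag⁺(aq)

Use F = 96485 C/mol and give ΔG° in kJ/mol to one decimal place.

As written, NO₃⁻/NO is reduced (cathode) and Ag⁺/Ag is oxidised (anode), so E°cell = (+0.96) − (+0.77) = +0.19 V.
Balancing electrons gives n = 3.
ΔG° = −nFE° = −(3)(96485)(+0.19) = -54,996 J = -55.0 kJ/mol.

-55.0 kJ/mol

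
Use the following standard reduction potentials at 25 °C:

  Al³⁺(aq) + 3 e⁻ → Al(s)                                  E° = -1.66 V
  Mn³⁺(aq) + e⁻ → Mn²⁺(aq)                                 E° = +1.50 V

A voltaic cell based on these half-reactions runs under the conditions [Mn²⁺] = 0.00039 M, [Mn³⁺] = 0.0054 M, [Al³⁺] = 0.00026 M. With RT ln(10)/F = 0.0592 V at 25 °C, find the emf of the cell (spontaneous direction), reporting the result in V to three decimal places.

Mn³⁺/Mn²⁺ is the cathode (higher E°), Al³⁺/Al the anode: E°cell = +1.50 − (-1.66) = +3.16 V, n = 3.
Overall: 3 Mn³⁺(aq) + Al(s) → 3 Mn²⁺(aq) + Al³⁺(aq)
Q = [Mn²⁺]^3·[Al³⁺] / ([Mn³⁺]^3); log Q = -7.009.
E = E° − (0.0592/n) log Q = +3.16 − (0.0592/3)(-7.009) = +3.298 V.

+3.298 V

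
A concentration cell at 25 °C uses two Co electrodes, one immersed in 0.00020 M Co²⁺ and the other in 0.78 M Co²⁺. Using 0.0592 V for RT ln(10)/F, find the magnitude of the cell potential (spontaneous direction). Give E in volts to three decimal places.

For a concentration cell E°cell = 0. The 0.78 M side is the cathode (reduction is favoured where [Co²⁺] is higher).
With n = 2, E = −(0.0592/2) log([Co²⁺]ₐₙ/[Co²⁺]꜀ₐₜ) = −(0.0592/2) log(0.0002/0.78) = −(0.0592/2)(-3.591) = +0.106 V.

+0.106 V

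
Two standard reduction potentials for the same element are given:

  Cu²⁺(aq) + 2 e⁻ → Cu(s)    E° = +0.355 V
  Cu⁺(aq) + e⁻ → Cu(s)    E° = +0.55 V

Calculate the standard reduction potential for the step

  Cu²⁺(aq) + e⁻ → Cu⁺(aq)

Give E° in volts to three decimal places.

Sequential free energies add, so n₃E°₃ = n₁E°₁ + n₂E°₂.
With n₃ = 2, and the known step contributing 1×(+0.55) V, the unknown satisfies 1·E° = 2×(+0.355) − 1×(+0.55) = +0.160.
E° = +0.160 / 1 = +0.160 V.

+0.160 V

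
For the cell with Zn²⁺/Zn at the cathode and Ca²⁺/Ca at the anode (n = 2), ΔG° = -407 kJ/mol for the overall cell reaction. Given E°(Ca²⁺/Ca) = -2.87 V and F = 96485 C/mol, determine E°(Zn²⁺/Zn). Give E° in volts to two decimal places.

E°cell = −ΔG°/(nF) = −(-407×10³)/((2)(96485)) = +2.109 V.
Since Zn²⁺/Zn is the cathode and Ca²⁺/Ca the anode, E°cell = E°(Zn²⁺/Zn) − E°(Ca²⁺/Ca).
So E°(Zn²⁺/Zn) = E°cell + E°(Ca²⁺/Ca) = +2.109 + (-2.87) = -0.76 V.

-0.76 V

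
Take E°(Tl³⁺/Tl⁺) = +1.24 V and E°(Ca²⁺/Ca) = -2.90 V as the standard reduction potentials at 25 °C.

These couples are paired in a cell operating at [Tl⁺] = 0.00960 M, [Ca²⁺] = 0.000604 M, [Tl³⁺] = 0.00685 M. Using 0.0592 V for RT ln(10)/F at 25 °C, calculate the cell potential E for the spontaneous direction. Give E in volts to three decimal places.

Tl³⁺/Tl⁺ is the cathode (higher E°), Ca²⁺/Ca the anode: E°cell = +1.24 − (-2.90) = +4.14 V, n = 2.
Overall: Tl³⁺(aq) + Ca(s) → Tl⁺(aq) + Ca²⁺(aq)
Q = [Tl⁺]·[Ca²⁺] / ([Tl³⁺]); log Q = -3.072.
E = E° − (0.0592/n) log Q = +4.14 − (0.0592/2)(-3.072) = +4.231 V.

+4.231 V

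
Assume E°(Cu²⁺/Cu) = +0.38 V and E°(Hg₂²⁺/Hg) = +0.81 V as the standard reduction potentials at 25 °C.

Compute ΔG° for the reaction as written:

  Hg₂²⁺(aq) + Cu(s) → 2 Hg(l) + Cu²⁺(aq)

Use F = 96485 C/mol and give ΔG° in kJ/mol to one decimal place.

-83.0 kJ/mol

As written, Hg₂²⁺/Hg is reduced (cathode) and Cu²⁺/Cu is oxidised (anode), so E°cell = (+0.81) − (+0.38) = +0.43 V.
Balancing electrons gives n = 2.
ΔG° = −nFE° = −(2)(96485)(+0.43) = -82,977 J = -83.0 kJ/mol.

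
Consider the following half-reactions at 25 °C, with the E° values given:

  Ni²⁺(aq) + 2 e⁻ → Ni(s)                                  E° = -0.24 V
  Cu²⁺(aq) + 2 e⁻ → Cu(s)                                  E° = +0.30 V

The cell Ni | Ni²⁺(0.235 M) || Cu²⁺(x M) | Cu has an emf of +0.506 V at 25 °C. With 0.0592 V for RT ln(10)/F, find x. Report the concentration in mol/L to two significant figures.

Cu²⁺/Cu is the cathode, Ni²⁺/Ni the anode: E°cell = +0.54 V, n = 2.
Overall reaction: Cu²⁺(aq) + Ni(s) → Cu(s) + Ni²⁺(aq); Q = [Ni²⁺]^1/[Cu²⁺]^1.
From E = E° − (0.0592/n) log Q: log Q = (E° − E)·n/0.0592 = (+0.54 − (+0.506))·2/0.0592 = 1.1486.
So 1·log[Cu²⁺] = 1·log(0.235) − log Q = -0.6289 − (1.1486) = -1.7775; [Cu²⁺] = 10^(-1.7775) ≈ 0.017 M.

0.017 M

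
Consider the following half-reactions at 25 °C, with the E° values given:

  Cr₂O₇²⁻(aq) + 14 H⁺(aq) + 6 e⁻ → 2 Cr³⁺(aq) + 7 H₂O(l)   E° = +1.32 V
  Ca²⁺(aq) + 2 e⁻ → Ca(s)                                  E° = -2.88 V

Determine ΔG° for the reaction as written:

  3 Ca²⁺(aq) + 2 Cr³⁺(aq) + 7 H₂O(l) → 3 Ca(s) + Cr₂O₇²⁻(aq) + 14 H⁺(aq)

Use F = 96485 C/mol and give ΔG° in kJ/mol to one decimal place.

As written, Ca²⁺/Ca is reduced (cathode) and Cr₂O₇²⁻/Cr³⁺ is oxidised (anode), so E°cell = (-2.88) − (+1.32) = -4.20 V.
Balancing electrons gives n = 6.
ΔG° = −nFE° = −(6)(96485)(-4.20) = 2,431,422 J = +2431.4 kJ/mol.

+2431.4 kJ/mol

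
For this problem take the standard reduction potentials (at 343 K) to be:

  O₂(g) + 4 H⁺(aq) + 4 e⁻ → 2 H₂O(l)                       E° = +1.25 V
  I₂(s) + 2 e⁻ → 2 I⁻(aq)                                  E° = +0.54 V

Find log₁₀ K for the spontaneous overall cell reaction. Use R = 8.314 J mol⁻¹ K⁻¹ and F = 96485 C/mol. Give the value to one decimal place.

Cathode: O₂/H₂O; anode: I₂/I⁻. E°cell = (+1.25) − (+0.54) = +0.71 V, with n = 4.
ΔG° = −nFE° = −RT ln K, so ln K = nFE°/(RT) = (4)(96485)(+0.71) / ((8.314)(343)) = 96.089.
log₁₀ K = 96.089 / ln 10 = 41.7.

41.7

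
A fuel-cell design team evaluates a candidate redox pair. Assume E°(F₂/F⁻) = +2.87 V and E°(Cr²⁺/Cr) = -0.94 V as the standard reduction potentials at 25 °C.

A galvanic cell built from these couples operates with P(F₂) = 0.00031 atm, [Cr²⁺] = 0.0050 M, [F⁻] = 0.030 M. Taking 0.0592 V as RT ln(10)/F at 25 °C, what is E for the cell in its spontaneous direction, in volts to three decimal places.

F₂/F⁻ is the cathode (higher E°), Cr²⁺/Cr the anode: E°cell = +2.87 − (-0.94) = +3.81 V, n = 2.
Overall: F₂(g) + Cr(s) → 2 F⁻(aq) + Cr²⁺(aq)
Q = [F⁻]^2·[Cr²⁺] / (P(F₂)); log Q = -1.838.
E = E° − (0.0592/n) log Q = +3.81 − (0.0592/2)(-1.838) = +3.864 V.

+3.864 V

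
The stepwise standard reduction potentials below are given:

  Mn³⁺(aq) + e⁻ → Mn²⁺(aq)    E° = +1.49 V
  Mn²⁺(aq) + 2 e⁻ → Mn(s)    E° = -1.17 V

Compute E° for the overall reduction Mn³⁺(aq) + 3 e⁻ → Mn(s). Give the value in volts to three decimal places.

-0.283 V

Adding the free-energy changes (−nFE°) of the two steps gives −n₃FE°₃ = −n₁FE°₁ − n₂FE°₂.
E°₃ = (1×+1.49 + 2×-1.17) / 3 = (-0.850) / 3 = -0.283 V.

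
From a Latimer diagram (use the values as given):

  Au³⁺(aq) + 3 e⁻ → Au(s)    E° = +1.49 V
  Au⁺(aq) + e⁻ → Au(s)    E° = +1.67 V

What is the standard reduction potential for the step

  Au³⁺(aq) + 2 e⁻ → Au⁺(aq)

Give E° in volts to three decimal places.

Sequential free energies add, so n₃E°₃ = n₁E°₁ + n₂E°₂.
With n₃ = 3, and the known step contributing 1×(+1.67) V, the unknown satisfies 2·E° = 3×(+1.49) − 1×(+1.67) = +2.800.
E° = +2.800 / 2 = +1.400 V.

+1.400 V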